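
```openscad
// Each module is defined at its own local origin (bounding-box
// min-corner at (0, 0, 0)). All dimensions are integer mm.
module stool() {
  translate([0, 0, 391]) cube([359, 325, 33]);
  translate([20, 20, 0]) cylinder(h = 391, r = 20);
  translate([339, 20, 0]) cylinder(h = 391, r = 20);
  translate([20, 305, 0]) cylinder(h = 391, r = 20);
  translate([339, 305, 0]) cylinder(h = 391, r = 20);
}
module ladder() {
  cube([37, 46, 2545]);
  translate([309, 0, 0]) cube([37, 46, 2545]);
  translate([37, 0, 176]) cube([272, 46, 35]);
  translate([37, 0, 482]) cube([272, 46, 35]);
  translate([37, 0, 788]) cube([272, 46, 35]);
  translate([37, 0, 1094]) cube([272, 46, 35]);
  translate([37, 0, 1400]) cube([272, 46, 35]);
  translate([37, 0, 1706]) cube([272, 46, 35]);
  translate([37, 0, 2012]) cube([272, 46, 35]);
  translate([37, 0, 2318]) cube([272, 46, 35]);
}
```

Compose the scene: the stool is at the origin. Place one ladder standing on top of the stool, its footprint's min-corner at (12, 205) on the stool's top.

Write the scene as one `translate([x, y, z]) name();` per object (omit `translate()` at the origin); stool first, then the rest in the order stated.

stool();
translate([12, 205, 424]) ladder();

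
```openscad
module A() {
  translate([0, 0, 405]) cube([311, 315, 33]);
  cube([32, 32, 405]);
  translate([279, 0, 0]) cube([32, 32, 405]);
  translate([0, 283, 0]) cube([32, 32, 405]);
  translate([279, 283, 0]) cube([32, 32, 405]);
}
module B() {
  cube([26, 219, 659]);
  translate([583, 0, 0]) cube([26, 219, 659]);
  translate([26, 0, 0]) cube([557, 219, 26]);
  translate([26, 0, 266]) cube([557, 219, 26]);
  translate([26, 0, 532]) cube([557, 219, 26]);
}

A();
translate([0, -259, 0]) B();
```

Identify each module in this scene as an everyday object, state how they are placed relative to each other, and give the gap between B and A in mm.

The bookshelf's nearest face is 40 mm from the stool's −y face.

A is a stool. B is a bookshelf. The bookshelf is on the floor beside the stool on its −y side. The gap between the bookshelf and the stool is 40 mm.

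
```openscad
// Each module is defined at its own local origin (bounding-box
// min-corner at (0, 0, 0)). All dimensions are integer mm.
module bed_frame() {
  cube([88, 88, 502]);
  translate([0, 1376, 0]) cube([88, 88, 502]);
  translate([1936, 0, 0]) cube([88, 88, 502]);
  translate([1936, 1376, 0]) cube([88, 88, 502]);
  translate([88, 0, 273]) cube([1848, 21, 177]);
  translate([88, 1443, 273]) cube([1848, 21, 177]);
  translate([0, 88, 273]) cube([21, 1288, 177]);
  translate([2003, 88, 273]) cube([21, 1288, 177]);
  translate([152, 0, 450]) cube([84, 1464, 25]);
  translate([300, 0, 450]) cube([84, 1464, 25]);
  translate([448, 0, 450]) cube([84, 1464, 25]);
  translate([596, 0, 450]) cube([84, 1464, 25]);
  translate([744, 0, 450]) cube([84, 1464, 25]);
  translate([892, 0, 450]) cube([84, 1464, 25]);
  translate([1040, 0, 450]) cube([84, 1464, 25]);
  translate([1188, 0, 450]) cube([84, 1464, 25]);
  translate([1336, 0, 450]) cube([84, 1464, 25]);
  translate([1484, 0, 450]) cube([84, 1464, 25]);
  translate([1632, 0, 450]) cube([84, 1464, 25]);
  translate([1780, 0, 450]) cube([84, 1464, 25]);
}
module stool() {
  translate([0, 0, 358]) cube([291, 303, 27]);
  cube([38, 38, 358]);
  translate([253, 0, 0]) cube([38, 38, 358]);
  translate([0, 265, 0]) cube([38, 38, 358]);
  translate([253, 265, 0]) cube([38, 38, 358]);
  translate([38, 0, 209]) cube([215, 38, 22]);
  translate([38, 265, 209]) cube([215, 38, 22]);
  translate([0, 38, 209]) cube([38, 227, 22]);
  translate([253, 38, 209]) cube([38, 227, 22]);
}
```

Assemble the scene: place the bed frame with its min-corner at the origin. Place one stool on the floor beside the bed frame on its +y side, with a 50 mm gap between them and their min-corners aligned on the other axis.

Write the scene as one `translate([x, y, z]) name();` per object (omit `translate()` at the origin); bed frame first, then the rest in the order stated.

bed_frame();
translate([0, 1514, 0]) stool();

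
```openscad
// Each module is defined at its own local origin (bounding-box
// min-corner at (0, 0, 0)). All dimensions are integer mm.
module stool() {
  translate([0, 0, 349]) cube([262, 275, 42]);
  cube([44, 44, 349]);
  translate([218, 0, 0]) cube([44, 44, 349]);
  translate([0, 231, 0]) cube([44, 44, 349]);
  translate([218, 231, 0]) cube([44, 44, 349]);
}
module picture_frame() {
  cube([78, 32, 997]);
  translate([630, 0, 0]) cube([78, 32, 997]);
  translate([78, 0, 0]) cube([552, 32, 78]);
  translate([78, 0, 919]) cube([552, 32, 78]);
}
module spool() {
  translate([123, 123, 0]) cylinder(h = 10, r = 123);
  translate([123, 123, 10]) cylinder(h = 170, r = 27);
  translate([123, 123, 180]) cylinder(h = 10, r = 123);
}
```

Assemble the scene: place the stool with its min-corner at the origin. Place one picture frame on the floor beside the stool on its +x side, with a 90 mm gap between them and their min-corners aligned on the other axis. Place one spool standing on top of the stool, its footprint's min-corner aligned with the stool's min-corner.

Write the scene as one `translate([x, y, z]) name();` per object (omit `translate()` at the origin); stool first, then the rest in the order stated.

stool();
translate([352, 0, 0]) picture_frame();
translate([0, 0, 391]) spool();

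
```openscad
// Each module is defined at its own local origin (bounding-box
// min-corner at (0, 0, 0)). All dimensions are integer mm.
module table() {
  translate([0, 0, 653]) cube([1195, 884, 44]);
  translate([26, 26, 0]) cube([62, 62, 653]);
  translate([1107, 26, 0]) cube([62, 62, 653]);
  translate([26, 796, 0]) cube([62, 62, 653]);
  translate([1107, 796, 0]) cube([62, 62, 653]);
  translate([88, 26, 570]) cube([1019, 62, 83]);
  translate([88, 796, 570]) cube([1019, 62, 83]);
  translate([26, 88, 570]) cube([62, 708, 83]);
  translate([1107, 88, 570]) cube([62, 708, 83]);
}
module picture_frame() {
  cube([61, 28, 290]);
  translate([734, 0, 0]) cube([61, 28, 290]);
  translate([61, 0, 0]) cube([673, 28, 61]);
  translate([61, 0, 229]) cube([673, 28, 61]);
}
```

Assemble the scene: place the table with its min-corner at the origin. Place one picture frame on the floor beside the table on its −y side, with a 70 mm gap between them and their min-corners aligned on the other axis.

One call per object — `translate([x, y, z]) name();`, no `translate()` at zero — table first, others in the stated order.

table();
translate([0, -98, 0]) picture_frame();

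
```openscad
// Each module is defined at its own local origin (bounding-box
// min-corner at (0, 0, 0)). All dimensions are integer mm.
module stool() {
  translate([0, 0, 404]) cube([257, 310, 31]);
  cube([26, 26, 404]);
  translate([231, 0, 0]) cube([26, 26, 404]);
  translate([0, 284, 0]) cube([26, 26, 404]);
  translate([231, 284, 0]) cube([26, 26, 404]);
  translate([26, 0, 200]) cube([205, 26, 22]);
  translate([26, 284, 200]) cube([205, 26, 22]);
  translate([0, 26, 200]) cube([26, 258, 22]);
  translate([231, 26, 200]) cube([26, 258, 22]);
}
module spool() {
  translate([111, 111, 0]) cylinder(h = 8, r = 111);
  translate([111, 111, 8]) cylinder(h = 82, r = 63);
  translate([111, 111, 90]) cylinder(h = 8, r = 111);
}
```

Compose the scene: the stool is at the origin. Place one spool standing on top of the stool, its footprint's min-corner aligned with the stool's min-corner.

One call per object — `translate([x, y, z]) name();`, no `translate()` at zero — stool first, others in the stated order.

stool();
translate([0, 0, 435]) spool();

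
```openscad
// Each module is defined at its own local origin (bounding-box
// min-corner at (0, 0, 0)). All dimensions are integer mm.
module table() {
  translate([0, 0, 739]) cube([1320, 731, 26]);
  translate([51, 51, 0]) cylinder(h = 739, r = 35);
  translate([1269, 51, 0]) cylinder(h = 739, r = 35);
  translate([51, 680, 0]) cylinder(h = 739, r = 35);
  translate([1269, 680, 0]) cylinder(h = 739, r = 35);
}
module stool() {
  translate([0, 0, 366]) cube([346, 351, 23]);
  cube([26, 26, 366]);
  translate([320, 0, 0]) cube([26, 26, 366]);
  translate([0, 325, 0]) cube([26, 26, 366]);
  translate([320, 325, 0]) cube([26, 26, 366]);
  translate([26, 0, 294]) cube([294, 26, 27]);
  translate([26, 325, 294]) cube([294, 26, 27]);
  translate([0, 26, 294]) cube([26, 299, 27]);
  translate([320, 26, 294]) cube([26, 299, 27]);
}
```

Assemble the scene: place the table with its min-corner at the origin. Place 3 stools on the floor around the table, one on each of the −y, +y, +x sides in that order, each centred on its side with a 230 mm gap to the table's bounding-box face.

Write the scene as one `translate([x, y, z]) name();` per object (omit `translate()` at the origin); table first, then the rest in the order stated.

table();
translate([487, -581, 0]) stool();
translate([487, 961, 0]) stool();
translate([1550, 190, 0]) stool();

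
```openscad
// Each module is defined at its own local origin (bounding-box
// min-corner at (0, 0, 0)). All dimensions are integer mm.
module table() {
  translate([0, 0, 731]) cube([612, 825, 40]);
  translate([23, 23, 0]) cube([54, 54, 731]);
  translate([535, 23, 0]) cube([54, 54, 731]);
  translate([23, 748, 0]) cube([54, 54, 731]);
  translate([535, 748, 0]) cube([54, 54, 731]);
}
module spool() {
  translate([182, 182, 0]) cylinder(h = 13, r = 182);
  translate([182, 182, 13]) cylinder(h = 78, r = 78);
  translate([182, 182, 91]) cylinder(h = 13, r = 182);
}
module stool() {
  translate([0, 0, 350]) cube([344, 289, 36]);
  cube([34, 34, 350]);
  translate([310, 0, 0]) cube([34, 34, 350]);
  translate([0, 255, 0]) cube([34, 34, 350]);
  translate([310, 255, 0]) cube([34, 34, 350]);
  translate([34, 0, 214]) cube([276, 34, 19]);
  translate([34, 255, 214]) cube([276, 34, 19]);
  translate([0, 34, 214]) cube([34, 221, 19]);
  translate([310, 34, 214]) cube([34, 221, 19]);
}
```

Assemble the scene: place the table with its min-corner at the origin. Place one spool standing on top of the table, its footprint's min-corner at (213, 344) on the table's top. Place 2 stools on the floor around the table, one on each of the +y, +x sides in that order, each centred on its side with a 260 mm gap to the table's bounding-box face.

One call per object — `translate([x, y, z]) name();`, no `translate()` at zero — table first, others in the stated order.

table();
translate([213, 344, 771]) spool();
translate([134, 1085, 0]) stool();
translate([872, 268, 0]) stool();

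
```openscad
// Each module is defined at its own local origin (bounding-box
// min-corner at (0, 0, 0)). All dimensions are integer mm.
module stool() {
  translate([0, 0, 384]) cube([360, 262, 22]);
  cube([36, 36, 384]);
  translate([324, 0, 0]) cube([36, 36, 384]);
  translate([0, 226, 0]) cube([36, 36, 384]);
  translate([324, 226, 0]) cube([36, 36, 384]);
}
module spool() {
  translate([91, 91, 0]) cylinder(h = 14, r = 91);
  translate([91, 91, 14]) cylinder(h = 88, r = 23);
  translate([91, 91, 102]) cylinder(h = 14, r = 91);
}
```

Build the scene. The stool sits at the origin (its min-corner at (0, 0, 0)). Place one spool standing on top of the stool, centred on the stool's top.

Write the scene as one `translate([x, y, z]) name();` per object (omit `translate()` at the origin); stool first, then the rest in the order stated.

stool();
translate([89, 40, 406]) spool();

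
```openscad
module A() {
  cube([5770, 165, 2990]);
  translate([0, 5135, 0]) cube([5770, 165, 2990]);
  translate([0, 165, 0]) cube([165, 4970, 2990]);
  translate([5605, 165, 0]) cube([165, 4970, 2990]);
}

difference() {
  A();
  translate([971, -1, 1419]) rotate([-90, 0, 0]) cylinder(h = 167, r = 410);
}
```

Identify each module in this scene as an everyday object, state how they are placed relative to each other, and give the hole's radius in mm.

The subtracted cylinder has r = 410 mm.

A is a house frame. The house frame has a circular hole through its front wall. The hole's radius is 410 mm.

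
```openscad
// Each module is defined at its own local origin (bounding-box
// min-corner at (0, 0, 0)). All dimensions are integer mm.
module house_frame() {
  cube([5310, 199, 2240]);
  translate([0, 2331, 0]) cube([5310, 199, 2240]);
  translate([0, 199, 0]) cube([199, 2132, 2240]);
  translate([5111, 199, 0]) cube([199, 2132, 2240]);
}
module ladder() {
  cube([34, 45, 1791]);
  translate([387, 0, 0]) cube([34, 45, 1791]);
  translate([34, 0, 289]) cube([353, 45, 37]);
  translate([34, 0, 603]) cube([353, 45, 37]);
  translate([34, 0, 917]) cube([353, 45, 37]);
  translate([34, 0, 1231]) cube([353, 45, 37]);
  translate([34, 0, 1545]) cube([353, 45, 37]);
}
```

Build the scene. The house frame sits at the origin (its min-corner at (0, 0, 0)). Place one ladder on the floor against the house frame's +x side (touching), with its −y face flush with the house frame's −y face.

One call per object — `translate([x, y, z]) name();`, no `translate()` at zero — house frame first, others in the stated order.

house_frame();
translate([5310, 0, 0]) ladder();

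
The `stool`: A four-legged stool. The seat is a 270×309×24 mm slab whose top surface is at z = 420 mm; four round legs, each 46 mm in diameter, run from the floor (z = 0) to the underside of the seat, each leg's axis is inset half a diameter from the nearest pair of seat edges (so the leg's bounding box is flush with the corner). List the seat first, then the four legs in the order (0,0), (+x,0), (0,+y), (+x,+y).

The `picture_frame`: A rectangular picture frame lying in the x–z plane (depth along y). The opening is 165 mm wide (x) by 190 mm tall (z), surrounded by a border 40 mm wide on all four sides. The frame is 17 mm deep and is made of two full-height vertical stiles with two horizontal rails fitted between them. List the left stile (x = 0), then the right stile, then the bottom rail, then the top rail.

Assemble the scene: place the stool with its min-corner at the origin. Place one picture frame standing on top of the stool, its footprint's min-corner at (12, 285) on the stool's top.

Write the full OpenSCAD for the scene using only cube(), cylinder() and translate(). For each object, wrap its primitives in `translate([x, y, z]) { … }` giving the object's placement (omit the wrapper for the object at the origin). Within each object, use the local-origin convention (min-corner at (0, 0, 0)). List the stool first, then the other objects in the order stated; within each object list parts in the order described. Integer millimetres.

translate([0, 0, 396]) cube([270, 309, 24]);
translate([23, 23, 0]) cylinder(h = 396, r = 23);
translate([247, 23, 0]) cylinder(h = 396, r = 23);
translate([23, 286, 0]) cylinder(h = 396, r = 23);
translate([247, 286, 0]) cylinder(h = 396, r = 23);
translate([12, 285, 420]) {
  cube([40, 17, 270]);
  translate([205, 0, 0]) cube([40, 17, 270]);
  translate([40, 0, 0]) cube([165, 17, 40]);
  translate([40, 0, 230]) cube([165, 17, 40]);
}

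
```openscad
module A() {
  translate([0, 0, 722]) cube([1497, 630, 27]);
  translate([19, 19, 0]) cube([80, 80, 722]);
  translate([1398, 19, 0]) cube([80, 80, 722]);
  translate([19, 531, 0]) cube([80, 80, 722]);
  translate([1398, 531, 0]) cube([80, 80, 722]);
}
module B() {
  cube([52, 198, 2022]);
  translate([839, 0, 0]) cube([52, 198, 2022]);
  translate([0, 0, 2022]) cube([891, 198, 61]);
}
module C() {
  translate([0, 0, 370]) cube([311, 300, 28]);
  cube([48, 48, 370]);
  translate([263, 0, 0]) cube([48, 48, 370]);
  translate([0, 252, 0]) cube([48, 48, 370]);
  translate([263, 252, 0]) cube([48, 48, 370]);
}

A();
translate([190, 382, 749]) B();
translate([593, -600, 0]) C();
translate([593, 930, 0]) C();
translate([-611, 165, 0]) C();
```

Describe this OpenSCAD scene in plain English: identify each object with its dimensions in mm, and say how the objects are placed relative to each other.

A is a rectangular dining table. The top is 1497×630×27 mm with its upper surface at z = 749 mm. It stands on four 80×80 mm square legs, each inset 19 mm from the nearest pair of top edges, running from the floor to the underside of the top.

B is a door frame. The clear opening is 787 mm wide and 2022 mm high. Two 52 mm wide jambs, 198 mm deep, stand either side of the opening from the floor to the top of the opening. A 61 mm thick head sits across the top of both jambs, spanning the full outside width of the frame.

C is a four-legged stool. The seat is 311×300 mm, 28 mm thick, top at z = 398 mm. It stands on four square legs, each 48×48 mm in cross-section, from z = 0 to the seat underside, each flush with a corner of the seat.

The door frame is on top of the table. Three stools sit around the table at the −y, +y, −x sides.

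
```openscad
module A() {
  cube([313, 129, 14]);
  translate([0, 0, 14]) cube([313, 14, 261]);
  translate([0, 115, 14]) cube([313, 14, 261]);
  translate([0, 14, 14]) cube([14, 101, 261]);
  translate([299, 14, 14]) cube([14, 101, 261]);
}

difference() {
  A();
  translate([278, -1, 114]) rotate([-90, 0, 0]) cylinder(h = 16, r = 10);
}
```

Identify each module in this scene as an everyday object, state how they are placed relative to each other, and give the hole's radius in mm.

The subtracted cylinder has r = 10 mm.

A is an open box. The open box has a circular hole through its front wall. The hole's radius is 10 mm.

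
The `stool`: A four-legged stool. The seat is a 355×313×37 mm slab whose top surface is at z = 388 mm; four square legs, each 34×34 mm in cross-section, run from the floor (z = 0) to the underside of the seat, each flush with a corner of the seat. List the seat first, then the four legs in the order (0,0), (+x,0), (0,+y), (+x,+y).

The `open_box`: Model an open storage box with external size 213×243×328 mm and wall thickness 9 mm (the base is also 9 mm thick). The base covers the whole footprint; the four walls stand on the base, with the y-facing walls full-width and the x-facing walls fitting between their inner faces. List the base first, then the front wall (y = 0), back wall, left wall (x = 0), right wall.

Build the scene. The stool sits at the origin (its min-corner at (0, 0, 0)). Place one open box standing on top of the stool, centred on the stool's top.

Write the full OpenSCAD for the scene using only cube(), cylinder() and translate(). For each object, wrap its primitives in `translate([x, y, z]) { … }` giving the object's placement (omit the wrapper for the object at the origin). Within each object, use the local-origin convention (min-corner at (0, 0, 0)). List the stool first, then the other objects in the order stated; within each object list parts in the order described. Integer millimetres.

translate([0, 0, 351]) cube([355, 313, 37]);
cube([34, 34, 351]);
translate([321, 0, 0]) cube([34, 34, 351]);
translate([0, 279, 0]) cube([34, 34, 351]);
translate([321, 279, 0]) cube([34, 34, 351]);
translate([71, 35, 388]) {
  cube([213, 243, 9]);
  translate([0, 0, 9]) cube([213, 9, 319]);
  translate([0, 234, 9]) cube([213, 9, 319]);
  translate([0, 9, 9]) cube([9, 225, 319]);
  translate([204, 9, 9]) cube([9, 225, 319]);
}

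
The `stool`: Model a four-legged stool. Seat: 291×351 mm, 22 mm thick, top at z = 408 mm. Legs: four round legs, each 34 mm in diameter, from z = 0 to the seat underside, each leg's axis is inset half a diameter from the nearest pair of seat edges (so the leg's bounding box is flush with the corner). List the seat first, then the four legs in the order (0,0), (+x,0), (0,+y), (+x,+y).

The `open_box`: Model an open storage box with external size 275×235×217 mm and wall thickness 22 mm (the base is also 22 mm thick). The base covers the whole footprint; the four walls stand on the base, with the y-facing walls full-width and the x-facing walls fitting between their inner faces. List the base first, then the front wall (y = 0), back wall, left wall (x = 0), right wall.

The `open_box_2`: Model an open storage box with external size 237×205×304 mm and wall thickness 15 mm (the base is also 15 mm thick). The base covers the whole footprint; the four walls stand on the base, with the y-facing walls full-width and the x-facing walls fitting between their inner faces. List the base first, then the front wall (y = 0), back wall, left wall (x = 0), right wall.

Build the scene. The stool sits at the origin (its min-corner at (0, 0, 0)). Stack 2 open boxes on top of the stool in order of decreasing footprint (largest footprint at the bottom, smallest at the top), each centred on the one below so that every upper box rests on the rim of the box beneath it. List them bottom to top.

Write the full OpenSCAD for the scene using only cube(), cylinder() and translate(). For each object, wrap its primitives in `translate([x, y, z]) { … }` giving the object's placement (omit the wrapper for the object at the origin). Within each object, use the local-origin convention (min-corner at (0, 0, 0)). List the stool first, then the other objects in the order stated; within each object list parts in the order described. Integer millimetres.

translate([0, 0, 386]) cube([291, 351, 22]);
translate([17, 17, 0]) cylinder(h = 386, r = 17);
translate([274, 17, 0]) cylinder(h = 386, r = 17);
translate([17, 334, 0]) cylinder(h = 386, r = 17);
translate([274, 334, 0]) cylinder(h = 386, r = 17);
translate([8, 58, 408]) {
  cube([275, 235, 22]);
  translate([0, 0, 22]) cube([275, 22, 195]);
  translate([0, 213, 22]) cube([275, 22, 195]);
  translate([0, 22, 22]) cube([22, 191, 195]);
  translate([253, 22, 22]) cube([22, 191, 195]);
}
translate([27, 73, 625]) {
  cube([237, 205, 15]);
  translate([0, 0, 15]) cube([237, 15, 289]);
  translate([0, 190, 15]) cube([237, 15, 289]);
  translate([0, 15, 15]) cube([15, 175, 289]);
  translate([222, 15, 15]) cube([15, 175, 289]);
}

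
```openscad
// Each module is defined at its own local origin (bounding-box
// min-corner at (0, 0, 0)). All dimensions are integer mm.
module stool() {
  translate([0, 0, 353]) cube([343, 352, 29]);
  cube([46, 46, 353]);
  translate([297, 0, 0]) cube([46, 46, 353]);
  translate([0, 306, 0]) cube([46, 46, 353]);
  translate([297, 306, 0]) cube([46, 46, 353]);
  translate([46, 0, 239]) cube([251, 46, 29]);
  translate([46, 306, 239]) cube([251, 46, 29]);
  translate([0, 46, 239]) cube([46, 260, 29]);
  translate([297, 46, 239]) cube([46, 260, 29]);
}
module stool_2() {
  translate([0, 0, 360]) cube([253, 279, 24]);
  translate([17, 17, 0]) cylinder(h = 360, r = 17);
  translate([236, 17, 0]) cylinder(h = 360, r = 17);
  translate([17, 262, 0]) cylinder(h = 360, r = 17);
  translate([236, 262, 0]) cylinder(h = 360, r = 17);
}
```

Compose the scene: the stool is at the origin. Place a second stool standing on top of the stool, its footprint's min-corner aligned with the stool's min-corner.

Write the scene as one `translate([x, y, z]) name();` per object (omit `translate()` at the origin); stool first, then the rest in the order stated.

stool();
translate([0, 0, 382]) stool_2();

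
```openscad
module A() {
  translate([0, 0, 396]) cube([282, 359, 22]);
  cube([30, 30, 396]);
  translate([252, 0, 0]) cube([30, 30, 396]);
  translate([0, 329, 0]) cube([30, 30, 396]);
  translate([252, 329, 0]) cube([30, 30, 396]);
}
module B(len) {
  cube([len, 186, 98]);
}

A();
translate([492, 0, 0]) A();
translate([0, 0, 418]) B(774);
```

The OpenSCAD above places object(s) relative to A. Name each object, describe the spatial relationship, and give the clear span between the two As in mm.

Second stool starts at x = 492; first ends at x = 282; clear span = 492 − 282 = 210 mm.

A is a stool. B is a beam. A beam spans the tops of two stools. The clear span between the two stools is 210 mm.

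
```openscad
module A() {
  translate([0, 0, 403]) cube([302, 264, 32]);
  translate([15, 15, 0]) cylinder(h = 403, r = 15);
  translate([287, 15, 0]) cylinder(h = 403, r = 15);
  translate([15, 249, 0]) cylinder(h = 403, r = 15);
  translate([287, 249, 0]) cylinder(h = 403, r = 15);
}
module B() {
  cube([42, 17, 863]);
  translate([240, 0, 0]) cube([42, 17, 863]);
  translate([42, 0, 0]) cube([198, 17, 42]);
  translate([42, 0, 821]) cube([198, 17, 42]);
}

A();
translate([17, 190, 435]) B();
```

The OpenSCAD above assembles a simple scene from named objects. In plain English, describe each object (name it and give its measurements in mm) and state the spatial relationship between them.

A is a four-legged stool. The seat is a 302×264×32 mm slab whose top surface is at z = 435 mm; four round legs, each 30 mm in diameter, run from the floor (z = 0) to the underside of the seat, each leg's axis is inset half a diameter from the nearest pair of seat edges (so the leg's bounding box is flush with the corner).

B is a rectangular picture frame lying in the x–z plane (depth along y). The opening is 198 mm wide (x) by 779 mm tall (z), surrounded by a border 42 mm wide on all four sides. The frame is 17 mm deep and is made of two full-height vertical stiles with two horizontal rails fitted between them.

The picture frame is on top of the stool.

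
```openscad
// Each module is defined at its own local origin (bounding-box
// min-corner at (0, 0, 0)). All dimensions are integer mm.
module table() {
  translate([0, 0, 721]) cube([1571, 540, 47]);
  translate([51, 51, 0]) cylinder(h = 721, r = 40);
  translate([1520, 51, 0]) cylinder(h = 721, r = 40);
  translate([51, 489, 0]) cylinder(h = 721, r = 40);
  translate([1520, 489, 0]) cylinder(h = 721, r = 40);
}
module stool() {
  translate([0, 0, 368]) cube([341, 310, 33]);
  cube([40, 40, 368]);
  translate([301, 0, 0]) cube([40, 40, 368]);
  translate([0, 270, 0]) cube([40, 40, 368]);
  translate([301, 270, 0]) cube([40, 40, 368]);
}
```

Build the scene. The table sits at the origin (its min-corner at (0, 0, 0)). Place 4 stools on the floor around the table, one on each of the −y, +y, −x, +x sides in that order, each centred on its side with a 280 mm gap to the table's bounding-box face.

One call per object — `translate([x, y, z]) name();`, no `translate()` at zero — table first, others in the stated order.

table();
translate([615, -590, 0]) stool();
translate([615, 820, 0]) stool();
translate([-621, 115, 0]) stool();
translate([1851, 115, 0]) stool();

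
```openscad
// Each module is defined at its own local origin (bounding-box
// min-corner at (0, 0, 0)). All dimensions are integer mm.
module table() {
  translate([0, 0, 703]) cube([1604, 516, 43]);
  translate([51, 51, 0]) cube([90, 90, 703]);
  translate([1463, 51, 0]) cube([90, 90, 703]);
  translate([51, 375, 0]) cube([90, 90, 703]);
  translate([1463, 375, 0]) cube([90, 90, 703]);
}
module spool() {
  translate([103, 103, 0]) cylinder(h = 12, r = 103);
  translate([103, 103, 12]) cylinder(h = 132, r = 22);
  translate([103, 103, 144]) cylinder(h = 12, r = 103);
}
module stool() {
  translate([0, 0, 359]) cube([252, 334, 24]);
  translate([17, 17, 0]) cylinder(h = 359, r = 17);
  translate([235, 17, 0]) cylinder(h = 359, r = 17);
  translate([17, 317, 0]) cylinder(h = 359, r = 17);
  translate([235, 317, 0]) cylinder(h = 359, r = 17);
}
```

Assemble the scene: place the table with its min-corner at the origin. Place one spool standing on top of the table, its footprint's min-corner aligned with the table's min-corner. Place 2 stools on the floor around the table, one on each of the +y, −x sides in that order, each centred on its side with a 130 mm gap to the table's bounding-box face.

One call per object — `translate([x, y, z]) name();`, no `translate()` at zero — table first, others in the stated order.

table();
translate([0, 0, 746]) spool();
translate([676, 646, 0]) stool();
translate([-382, 91, 0]) stool();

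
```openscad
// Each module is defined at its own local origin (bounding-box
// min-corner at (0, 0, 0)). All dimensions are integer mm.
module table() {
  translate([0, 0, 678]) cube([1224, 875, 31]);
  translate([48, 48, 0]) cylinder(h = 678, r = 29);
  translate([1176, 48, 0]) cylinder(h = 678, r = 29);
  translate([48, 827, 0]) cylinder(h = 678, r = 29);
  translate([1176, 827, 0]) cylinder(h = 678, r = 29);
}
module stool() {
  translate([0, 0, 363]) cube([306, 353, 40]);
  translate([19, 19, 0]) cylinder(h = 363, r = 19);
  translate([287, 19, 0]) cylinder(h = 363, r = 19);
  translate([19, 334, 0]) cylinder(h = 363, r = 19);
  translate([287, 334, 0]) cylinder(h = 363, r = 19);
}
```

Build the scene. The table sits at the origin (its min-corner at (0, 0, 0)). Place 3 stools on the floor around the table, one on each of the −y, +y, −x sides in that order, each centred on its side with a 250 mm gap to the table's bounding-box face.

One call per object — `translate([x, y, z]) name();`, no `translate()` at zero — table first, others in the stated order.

table();
translate([459, -603, 0]) stool();
translate([459, 1125, 0]) stool();
translate([-556, 261, 0]) stool();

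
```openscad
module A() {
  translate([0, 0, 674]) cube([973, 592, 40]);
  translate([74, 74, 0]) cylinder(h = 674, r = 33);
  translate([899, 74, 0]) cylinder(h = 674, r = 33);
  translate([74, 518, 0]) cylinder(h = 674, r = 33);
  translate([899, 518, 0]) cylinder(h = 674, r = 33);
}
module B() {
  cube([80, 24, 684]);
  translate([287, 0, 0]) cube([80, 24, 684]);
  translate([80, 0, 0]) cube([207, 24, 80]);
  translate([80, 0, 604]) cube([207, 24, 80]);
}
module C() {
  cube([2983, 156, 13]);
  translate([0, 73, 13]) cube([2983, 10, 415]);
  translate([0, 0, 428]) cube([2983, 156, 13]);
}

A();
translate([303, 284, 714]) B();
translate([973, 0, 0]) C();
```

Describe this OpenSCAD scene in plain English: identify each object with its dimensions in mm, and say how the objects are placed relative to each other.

A is a table: top 973 mm (x) × 592 mm (y), 40 mm thick, upper face at z = 714 mm, on four round legs of 66 mm diameter, each leg's bounding box inset 41 mm from the nearest pair of top edges, running from z = 0 to the bottom of the top.

B is a picture frame with a 207×524 mm rectangular opening (x by z) and a uniform 80 mm border on every side. Frame depth is 24 mm along y. It is built from two vertical stiles running the full outside height and two horizontal rails spanning the gap between the stiles.

C is an I-beam lying along x, 2983 mm long. Overall section height 441 mm. Two flanges 156 mm wide (y) and 13 mm thick, one on the floor and one at the top; a web 10 mm thick runs between them, centred on the flange width.

The picture frame is on top of the table, centred. The I-beam is against the table's +x side, with their −y faces flush.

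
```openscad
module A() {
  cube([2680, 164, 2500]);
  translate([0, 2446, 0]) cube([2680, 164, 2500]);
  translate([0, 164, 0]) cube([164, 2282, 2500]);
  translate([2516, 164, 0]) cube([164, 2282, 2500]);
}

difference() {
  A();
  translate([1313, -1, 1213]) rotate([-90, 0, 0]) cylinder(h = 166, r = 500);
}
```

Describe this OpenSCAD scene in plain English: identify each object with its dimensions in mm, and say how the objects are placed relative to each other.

A is the wall frame of a small rectangular building: four walls, each 2500 mm tall and 164 mm thick, enclosing a footprint 2680 mm (x) by 2610 mm (y) outside-to-outside, with no floor or roof. The front and back walls (the −y and +y sides) span the full width; the two side walls fit between them.

The house frame has a circular hole of radius 500 mm through its front wall, centred at (x = 1313, z = 1213).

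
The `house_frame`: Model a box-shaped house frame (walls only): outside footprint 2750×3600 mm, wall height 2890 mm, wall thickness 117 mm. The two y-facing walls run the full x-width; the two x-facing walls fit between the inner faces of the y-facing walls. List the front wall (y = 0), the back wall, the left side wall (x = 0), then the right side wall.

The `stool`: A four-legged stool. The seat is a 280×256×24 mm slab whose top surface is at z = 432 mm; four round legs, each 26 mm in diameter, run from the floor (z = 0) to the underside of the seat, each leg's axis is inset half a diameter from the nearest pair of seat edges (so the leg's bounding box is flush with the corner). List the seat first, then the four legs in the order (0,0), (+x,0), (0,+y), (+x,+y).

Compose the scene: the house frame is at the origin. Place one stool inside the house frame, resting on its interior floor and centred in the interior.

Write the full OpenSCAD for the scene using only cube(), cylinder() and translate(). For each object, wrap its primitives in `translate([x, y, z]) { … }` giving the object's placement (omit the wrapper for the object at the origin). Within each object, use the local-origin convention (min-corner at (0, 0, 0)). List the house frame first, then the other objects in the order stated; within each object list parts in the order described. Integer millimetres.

cube([2750, 117, 2890]);
translate([0, 3483, 0]) cube([2750, 117, 2890]);
translate([0, 117, 0]) cube([117, 3366, 2890]);
translate([2633, 117, 0]) cube([117, 3366, 2890]);
translate([1235, 1672, 0]) {
  translate([0, 0, 408]) cube([280, 256, 24]);
  translate([13, 13, 0]) cylinder(h = 408, r = 13);
  translate([267, 13, 0]) cylinder(h = 408, r = 13);
  translate([13, 243, 0]) cylinder(h = 408, r = 13);
  translate([267, 243, 0]) cylinder(h = 408, r = 13);
}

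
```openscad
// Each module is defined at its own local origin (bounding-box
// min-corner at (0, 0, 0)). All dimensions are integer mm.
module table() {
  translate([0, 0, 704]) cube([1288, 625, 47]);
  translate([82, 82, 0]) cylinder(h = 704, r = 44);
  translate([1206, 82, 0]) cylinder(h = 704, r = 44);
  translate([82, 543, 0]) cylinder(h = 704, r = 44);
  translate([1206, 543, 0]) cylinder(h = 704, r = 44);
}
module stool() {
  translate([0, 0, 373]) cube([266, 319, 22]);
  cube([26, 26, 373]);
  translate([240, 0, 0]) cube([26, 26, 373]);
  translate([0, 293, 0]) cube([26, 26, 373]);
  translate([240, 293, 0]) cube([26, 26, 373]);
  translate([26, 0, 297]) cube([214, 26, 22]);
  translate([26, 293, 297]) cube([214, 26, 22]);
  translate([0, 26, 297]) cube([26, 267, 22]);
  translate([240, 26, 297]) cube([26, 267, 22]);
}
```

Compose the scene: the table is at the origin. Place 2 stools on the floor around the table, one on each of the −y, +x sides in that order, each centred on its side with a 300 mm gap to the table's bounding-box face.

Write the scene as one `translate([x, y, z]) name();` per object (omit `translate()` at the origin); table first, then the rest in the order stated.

table();
translate([511, -619, 0]) stool();
translate([1588, 153, 0]) stool();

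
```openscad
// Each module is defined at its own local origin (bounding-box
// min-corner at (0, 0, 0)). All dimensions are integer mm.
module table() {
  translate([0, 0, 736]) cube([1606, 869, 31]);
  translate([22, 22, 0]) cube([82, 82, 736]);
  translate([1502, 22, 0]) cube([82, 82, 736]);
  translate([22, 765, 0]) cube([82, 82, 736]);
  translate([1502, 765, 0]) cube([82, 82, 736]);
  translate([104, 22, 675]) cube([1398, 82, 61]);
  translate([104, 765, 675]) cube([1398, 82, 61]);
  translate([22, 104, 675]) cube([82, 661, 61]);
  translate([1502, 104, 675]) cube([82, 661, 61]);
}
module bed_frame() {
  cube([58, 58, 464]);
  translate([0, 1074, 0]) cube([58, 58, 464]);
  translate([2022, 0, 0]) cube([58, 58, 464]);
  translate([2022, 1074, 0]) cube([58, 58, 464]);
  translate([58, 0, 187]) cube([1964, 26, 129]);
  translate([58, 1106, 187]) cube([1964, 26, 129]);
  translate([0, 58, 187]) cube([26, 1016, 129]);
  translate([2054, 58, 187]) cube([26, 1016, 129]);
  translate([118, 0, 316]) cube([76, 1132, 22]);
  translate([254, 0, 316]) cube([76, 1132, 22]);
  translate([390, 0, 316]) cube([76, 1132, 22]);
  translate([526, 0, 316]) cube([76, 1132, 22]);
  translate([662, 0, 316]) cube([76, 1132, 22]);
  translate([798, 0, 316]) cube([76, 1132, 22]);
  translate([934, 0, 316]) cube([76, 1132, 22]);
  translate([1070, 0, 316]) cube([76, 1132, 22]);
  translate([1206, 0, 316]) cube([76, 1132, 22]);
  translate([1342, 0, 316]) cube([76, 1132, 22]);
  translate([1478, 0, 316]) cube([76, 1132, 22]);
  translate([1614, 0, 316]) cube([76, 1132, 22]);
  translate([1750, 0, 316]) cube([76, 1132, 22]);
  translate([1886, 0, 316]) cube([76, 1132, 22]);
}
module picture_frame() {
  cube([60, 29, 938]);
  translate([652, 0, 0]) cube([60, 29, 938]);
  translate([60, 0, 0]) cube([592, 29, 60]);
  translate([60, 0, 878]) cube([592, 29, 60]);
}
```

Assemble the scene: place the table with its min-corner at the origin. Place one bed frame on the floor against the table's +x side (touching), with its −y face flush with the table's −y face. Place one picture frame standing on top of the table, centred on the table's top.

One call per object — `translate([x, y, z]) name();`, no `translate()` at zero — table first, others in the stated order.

table();
translate([1606, 0, 0]) bed_frame();
translate([447, 420, 767]) picture_frame();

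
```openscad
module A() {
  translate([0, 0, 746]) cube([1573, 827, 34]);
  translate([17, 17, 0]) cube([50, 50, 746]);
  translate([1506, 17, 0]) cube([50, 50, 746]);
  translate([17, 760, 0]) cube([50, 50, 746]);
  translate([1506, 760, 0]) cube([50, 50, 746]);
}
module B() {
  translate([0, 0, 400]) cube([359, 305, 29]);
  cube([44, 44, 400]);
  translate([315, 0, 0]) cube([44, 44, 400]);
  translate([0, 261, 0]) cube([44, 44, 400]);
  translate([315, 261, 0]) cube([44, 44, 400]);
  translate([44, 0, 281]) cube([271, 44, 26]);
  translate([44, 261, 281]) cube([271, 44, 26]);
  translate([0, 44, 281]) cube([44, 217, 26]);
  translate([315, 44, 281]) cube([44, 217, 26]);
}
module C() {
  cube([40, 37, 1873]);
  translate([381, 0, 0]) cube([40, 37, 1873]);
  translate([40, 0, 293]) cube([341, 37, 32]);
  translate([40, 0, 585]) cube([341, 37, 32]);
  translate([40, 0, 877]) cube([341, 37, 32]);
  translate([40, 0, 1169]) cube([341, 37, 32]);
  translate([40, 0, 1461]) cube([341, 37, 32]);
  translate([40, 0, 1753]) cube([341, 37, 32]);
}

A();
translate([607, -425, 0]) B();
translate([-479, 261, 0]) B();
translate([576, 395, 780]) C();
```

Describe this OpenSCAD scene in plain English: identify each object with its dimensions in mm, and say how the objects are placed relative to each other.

A is a rectangular dining table. The top is 1573×827×34 mm with its upper surface at z = 780 mm. It stands on four 50×50 mm square legs, each inset 17 mm from the nearest pair of top edges, running from the floor to the underside of the top.

B is a four-legged stool. The seat is a 359×305×29 mm slab whose top surface is at z = 429 mm; four square legs, each 44×44 mm in cross-section, run from the floor (z = 0) to the underside of the seat, each flush with a corner of the seat. Four stretchers, 44 mm wide and 26 mm tall, connect adjacent legs with their undersides at z = 281 mm, each running between the inner faces of the legs it joins and aligned with the legs' outer faces on the other axis.

C is a wooden ladder with two side rails of 40×37 mm section and 1873 mm height, set 421 mm apart overall. Between them run 6 rectangular rungs (37 mm deep, 32 mm thick), front faces flush with the rails' −y face. The bottom of the first rung is 293 mm above the floor and each subsequent rung is 292 mm higher than the one below.

Two stools sit around the table at the −y, −x sides. The ladder is on top of the table, centred.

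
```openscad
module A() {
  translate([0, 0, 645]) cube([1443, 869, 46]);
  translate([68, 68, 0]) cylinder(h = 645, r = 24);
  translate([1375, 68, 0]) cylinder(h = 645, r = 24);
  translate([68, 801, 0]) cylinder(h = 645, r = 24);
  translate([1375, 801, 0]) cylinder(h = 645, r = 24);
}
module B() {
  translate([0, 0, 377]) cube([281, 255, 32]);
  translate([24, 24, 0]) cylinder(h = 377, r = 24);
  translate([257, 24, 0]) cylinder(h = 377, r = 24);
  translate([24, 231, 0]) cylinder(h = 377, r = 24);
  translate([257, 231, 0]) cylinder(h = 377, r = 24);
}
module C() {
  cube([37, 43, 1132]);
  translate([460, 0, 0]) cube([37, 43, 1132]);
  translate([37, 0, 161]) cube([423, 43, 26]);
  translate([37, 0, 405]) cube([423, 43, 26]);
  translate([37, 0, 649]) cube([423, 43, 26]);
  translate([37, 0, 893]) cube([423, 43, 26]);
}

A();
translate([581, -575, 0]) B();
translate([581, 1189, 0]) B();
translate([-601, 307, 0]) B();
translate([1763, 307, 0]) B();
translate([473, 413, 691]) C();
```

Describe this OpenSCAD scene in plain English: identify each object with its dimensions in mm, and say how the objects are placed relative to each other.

A is a table: top 1443 mm (x) × 869 mm (y), 46 mm thick, upper face at z = 691 mm, on four round legs of 48 mm diameter, each leg's bounding box inset 44 mm from the nearest pair of top edges, running from z = 0 to the bottom of the top.

B is a four-legged stool. The seat is a 281×255×32 mm slab whose top surface is at z = 409 mm; four round legs, each 48 mm in diameter, run from the floor (z = 0) to the underside of the seat, each leg's axis is inset half a diameter from the nearest pair of seat edges (so the leg's bounding box is flush with the corner).

C is a straight ladder. Two 37×43 mm vertical rails, 1132 mm tall, stand 497 mm apart (outside-to-outside) with their front faces coplanar on the −y side. 4 rungs, each 43 mm deep and 26 mm tall, span between the inner faces of the rails, front faces flush with the rails. The lowest rung's underside is at z = 161 mm and rungs are spaced 244 mm apart (underside to underside).

Four stools sit around the table at the −y, +y, −x, +x sides. The ladder is on top of the table, centred.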